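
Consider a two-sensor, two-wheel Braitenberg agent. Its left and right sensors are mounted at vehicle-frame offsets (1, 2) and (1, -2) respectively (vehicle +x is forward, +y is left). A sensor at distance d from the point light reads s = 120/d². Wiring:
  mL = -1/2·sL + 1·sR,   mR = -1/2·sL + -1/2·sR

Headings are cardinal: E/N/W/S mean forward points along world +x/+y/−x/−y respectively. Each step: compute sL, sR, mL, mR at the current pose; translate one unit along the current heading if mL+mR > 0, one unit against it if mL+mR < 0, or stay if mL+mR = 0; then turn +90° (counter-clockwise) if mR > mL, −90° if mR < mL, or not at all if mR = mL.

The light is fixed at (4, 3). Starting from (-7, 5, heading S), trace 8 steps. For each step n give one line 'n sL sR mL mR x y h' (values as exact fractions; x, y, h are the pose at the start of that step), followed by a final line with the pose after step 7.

0 60/41 12/17 -18/697 -756/697 -7 5 S
1 24/29 120/169 1452/4901 -3768/4901 -7 6 W
2 3/4 3/2 9/8 -9/8 -6 6 N
3 60/53 60/41 1950/2173 -2820/2173 -6 6 E
4 24/17 120/173 -36/2941 -3096/2941 -7 6 S
5 30/37 2/3 29/111 -82/111 -7 7 W
6 120/169 120/89 14940/15041 -15480/15041 -6 7 N
7 60/53 60/41 1950/2173 -2820/2173 -6 6 E
final -7 6 S

n=0: pose=(-7,5,S); sL=60/41, sR=12/17; mL=-18/697, mR=-756/697; mL+mR=-774/697 → advance -1; mR−mL=-18/17 → turn -1·90°
n=1: pose=(-7,6,W); sL=24/29, sR=120/169; mL=1452/4901, mR=-3768/4901; mL+mR=-2316/4901 → advance -1; mR−mL=-180/169 → turn -1·90°
n=2: pose=(-6,6,N); sL=3/4, sR=3/2; mL=9/8, mR=-9/8; mL+mR=0 → advance +0; mR−mL=-9/4 → turn -1·90°
n=3: pose=(-6,6,E); sL=60/53, sR=60/41; mL=1950/2173, mR=-2820/2173; mL+mR=-870/2173 → advance -1; mR−mL=-90/41 → turn -1·90°
n=4: pose=(-7,6,S); sL=24/17, sR=120/173; mL=-36/2941, mR=-3096/2941; mL+mR=-3132/2941 → advance -1; mR−mL=-180/173 → turn -1·90°
n=5: pose=(-7,7,W); sL=30/37, sR=2/3; mL=29/111, mR=-82/111; mL+mR=-53/111 → advance -1; mR−mL=-1 → turn -1·90°
n=6: pose=(-6,7,N); sL=120/169, sR=120/89; mL=14940/15041, mR=-15480/15041; mL+mR=-540/15041 → advance -1; mR−mL=-180/89 → turn -1·90°
n=7: pose=(-6,6,E); sL=60/53, sR=60/41; mL=1950/2173, mR=-2820/2173; mL+mR=-870/2173 → advance -1; mR−mL=-90/41 → turn -1·90°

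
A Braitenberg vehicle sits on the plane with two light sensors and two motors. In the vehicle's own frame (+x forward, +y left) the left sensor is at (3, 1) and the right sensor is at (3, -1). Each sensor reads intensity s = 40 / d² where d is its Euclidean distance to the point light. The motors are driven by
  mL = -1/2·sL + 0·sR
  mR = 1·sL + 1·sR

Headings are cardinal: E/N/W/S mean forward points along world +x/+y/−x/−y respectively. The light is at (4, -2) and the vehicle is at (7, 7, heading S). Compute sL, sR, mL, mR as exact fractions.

left sensor world pos  = (8, 4); dL² = 52
right sensor world pos = (6, 4); dR² = 40
sL = 40/52 = 10/13
sR = 40/40 = 1
mL = -1/2·sL + 0·sR = -5/13
mR = 1·sL + 1·sR = 23/13

10/13 1 -5/13 23/13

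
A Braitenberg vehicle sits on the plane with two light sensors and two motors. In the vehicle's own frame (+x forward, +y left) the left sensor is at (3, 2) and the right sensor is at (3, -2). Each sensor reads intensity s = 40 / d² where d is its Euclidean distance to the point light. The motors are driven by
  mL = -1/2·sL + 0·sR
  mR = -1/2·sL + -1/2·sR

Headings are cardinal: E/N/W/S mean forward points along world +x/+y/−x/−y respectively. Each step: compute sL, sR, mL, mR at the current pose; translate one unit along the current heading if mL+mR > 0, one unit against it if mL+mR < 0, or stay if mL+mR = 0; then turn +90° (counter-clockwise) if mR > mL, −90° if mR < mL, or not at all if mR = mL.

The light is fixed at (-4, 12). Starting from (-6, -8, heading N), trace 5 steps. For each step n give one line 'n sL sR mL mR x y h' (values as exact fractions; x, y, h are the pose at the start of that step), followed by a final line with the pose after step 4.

0 8/61 40/289 -4/61 -2376/17629 -6 -8 N
1 20/181 4/53 -10/181 -892/9593 -6 -9 E
2 40/577 40/601 -20/577 -23560/346777 -7 -9 S
3 1/13 1/9 -1/26 -11/117 -7 -8 W
4 8/61 40/289 -4/61 -2376/17629 -6 -8 N
final -6 -9 E

n=0: pose=(-6,-8,N); sL=8/61, sR=40/289; mL=-4/61, mR=-2376/17629; mL+mR=-3532/17629 → advance -1; mR−mL=-20/289 → turn -1·90°
n=1: pose=(-6,-9,E); sL=20/181, sR=4/53; mL=-10/181, mR=-892/9593; mL+mR=-1422/9593 → advance -1; mR−mL=-2/53 → turn -1·90°
n=2: pose=(-7,-9,S); sL=40/577, sR=40/601; mL=-20/577, mR=-23560/346777; mL+mR=-35580/346777 → advance -1; mR−mL=-20/601 → turn -1·90°
n=3: pose=(-7,-8,W); sL=1/13, sR=1/9; mL=-1/26, mR=-11/117; mL+mR=-31/234 → advance -1; mR−mL=-1/18 → turn -1·90°
n=4: pose=(-6,-8,N); sL=8/61, sR=40/289; mL=-4/61, mR=-2376/17629; mL+mR=-3532/17629 → advance -1; mR−mL=-20/289 → turn -1·90°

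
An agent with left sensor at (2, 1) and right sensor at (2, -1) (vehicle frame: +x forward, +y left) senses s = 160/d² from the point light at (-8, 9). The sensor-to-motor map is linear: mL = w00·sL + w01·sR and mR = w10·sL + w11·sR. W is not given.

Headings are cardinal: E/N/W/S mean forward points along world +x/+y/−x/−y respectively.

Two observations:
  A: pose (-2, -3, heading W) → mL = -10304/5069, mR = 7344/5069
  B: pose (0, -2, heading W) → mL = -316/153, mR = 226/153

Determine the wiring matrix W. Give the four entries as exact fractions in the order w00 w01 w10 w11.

obs A: pose=(-2,-3,W) → sL=32/37, sR=160/137, mL=-10304/5069, mR=7344/5069
obs B: pose=(0,-2,W) → sL=8/9, sR=20/17, mL=-316/153, mR=226/153
sensor matrix S = [[32/37, 160/137], [8/9, 20/17]]; det S = -16000/775557
solve [mL_A; mL_B] = S·[w00; w01] and [mR_A; mR_B] = S·[w10; w11]:
  w00 = -1, w01 = -1, w10 = 1, w11 = 1/2

-1 -1 1 1/2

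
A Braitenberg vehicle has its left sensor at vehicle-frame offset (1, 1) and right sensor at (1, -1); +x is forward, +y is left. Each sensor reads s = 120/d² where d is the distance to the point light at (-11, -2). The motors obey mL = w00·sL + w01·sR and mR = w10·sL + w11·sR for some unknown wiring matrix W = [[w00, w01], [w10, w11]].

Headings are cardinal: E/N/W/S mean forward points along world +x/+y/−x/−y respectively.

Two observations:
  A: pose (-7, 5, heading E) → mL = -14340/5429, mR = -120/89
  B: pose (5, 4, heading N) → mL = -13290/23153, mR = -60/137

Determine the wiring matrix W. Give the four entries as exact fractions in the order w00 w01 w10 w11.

-1/2 -1 -1 0

obs A: pose=(-7,5,E) → sL=120/89, sR=120/61, mL=-14340/5429, mR=-120/89
obs B: pose=(5,4,N) → sL=60/137, sR=60/169, mL=-13290/23153, mR=-60/137
sensor matrix S = [[120/89, 120/61], [60/137, 60/169]]; det S = -48124800/125697637
solve [mL_A; mL_B] = S·[w00; w01] and [mR_A; mR_B] = S·[w10; w11]:
  w00 = -1/2, w01 = -1, w10 = -1, w11 = 0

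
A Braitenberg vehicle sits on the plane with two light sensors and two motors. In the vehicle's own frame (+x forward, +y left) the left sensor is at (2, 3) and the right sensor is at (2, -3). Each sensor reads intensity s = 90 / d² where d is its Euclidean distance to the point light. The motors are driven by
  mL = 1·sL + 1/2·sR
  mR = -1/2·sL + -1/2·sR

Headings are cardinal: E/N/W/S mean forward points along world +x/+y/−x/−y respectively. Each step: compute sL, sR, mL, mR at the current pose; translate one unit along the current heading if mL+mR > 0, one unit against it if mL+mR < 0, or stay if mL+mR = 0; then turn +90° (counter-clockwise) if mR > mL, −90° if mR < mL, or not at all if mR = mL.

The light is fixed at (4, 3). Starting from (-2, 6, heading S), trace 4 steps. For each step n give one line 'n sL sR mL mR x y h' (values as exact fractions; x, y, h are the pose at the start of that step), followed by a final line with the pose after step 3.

0 9 45/41 783/82 -207/41 -2 6 S
1 18/13 90/89 2187/1157 -1386/1157 -2 5 W
2 45/58 45/16 2025/928 -1665/928 -3 5 N
3 90/61 18/5 999/305 -774/305 -3 6 E
final -2 6 S

n=0: pose=(-2,6,S); sL=9, sR=45/41; mL=783/82, mR=-207/41; mL+mR=9/2 → advance +1; mR−mL=-1197/82 → turn -1·90°
n=1: pose=(-2,5,W); sL=18/13, sR=90/89; mL=2187/1157, mR=-1386/1157; mL+mR=9/13 → advance +1; mR−mL=-3573/1157 → turn -1·90°
n=2: pose=(-3,5,N); sL=45/58, sR=45/16; mL=2025/928, mR=-1665/928; mL+mR=45/116 → advance +1; mR−mL=-1845/464 → turn -1·90°
n=3: pose=(-3,6,E); sL=90/61, sR=18/5; mL=999/305, mR=-774/305; mL+mR=45/61 → advance +1; mR−mL=-1773/305 → turn -1·90°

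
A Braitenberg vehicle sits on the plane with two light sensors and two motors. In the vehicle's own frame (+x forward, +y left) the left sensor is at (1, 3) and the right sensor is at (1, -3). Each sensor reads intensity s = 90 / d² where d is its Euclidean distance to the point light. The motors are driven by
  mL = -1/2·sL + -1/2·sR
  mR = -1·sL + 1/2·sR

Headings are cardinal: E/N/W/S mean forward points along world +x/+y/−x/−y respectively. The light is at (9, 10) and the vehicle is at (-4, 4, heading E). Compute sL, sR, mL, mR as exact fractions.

left sensor world pos  = (-3, 7); dL² = 153
right sensor world pos = (-3, 1); dR² = 225
sL = 90/153 = 10/17
sR = 90/225 = 2/5
mL = -1/2·sL + -1/2·sR = -42/85
mR = -1·sL + 1/2·sR = -33/85

10/17 2/5 -42/85 -33/85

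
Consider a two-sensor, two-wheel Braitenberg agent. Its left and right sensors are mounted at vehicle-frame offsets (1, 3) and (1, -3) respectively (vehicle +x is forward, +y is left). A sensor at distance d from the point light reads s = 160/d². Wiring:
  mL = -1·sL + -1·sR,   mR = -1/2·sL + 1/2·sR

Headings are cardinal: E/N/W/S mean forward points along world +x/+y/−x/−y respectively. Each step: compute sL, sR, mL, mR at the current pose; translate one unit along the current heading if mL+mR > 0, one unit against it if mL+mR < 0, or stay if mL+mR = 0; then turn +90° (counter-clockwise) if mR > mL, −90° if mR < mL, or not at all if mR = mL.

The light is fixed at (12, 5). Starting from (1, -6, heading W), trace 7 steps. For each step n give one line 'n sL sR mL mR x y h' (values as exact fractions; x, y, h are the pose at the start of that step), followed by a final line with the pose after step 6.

0 8/17 10/13 -274/221 33/221 1 -6 W
1 160/193 160/313 -80960/60409 -9600/60409 2 -6 S
2 16/13 16/25 -608/325 -96/325 2 -5 E
3 160/277 32/29 -13504/8033 2112/8033 1 -5 N
4 8/17 10/13 -274/221 33/221 1 -6 W
5 160/193 160/313 -80960/60409 -9600/60409 2 -6 S
6 16/13 16/25 -608/325 -96/325 2 -5 E
final 1 -5 N

n=0: pose=(1,-6,W); sL=8/17, sR=10/13; mL=-274/221, mR=33/221; mL+mR=-241/221 → advance -1; mR−mL=307/221 → turn +1·90°
n=1: pose=(2,-6,S); sL=160/193, sR=160/313; mL=-80960/60409, mR=-9600/60409; mL+mR=-90560/60409 → advance -1; mR−mL=71360/60409 → turn +1·90°
n=2: pose=(2,-5,E); sL=16/13, sR=16/25; mL=-608/325, mR=-96/325; mL+mR=-704/325 → advance -1; mR−mL=512/325 → turn +1·90°
n=3: pose=(1,-5,N); sL=160/277, sR=32/29; mL=-13504/8033, mR=2112/8033; mL+mR=-11392/8033 → advance -1; mR−mL=15616/8033 → turn +1·90°
n=4: pose=(1,-6,W); sL=8/17, sR=10/13; mL=-274/221, mR=33/221; mL+mR=-241/221 → advance -1; mR−mL=307/221 → turn +1·90°
n=5: pose=(2,-6,S); sL=160/193, sR=160/313; mL=-80960/60409, mR=-9600/60409; mL+mR=-90560/60409 → advance -1; mR−mL=71360/60409 → turn +1·90°
n=6: pose=(2,-5,E); sL=16/13, sR=16/25; mL=-608/325, mR=-96/325; mL+mR=-704/325 → advance -1; mR−mL=512/325 → turn +1·90°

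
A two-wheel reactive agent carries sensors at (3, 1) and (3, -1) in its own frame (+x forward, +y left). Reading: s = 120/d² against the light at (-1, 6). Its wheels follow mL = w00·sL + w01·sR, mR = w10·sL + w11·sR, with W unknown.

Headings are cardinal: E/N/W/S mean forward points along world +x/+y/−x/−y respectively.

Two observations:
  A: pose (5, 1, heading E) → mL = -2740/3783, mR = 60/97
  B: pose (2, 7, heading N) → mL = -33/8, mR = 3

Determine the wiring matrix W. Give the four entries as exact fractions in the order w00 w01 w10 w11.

-1 1/2 1/2 0

obs A: pose=(5,1,E) → sL=120/97, sR=40/39, mL=-2740/3783, mR=60/97
obs B: pose=(2,7,N) → sL=6, sR=15/4, mL=-33/8, mR=3
sensor matrix S = [[120/97, 40/39], [6, 15/4]]; det S = -1910/1261
solve [mL_A; mL_B] = S·[w00; w01] and [mR_A; mR_B] = S·[w10; w11]:
  w00 = -1, w01 = 1/2, w10 = 1/2, w11 = 0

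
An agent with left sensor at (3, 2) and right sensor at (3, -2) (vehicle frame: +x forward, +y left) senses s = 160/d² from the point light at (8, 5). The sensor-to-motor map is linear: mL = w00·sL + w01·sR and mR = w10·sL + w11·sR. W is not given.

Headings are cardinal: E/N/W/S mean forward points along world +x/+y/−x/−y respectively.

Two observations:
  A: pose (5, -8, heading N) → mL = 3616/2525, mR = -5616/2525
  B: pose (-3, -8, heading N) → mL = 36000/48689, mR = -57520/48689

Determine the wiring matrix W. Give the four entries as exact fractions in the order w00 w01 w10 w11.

obs A: pose=(5,-8,N) → sL=32/25, sR=160/101, mL=3616/2525, mR=-5616/2525
obs B: pose=(-3,-8,N) → sL=160/269, sR=160/181, mL=36000/48689, mR=-57520/48689
sensor matrix S = [[32/25, 160/101], [160/269, 160/181]]; det S = 4653056/24587945
solve [mL_A; mL_B] = S·[w00; w01] and [mR_A; mR_B] = S·[w10; w11]:
  w00 = 1/2, w01 = 1/2, w10 = -1/2, w11 = -1

1/2 1/2 -1/2 -1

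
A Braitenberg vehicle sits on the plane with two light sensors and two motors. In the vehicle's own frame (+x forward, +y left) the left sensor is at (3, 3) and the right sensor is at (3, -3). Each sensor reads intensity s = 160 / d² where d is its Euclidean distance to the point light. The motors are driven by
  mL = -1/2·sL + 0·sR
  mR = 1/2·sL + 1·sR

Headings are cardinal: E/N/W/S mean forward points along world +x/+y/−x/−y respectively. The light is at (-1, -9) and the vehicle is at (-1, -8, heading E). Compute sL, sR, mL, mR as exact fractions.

left sensor world pos  = (2, -5); dL² = 25
right sensor world pos = (2, -11); dR² = 13
sL = 160/25 = 32/5
sR = 160/13 = 160/13
mL = -1/2·sL + 0·sR = -16/5
mR = 1/2·sL + 1·sR = 1008/65

32/5 160/13 -16/5 1008/65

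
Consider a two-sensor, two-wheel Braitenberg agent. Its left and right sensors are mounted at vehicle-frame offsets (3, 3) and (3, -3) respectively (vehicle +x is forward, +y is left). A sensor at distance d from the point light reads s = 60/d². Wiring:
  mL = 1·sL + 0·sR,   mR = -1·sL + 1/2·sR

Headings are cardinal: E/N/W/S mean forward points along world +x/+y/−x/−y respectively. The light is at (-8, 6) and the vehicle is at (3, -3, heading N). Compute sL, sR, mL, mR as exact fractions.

left sensor world pos  = (0, 0); dL² = 100
right sensor world pos = (6, 0); dR² = 232
sL = 60/100 = 3/5
sR = 60/232 = 15/58
mL = 1·sL + 0·sR = 3/5
mR = -1·sL + 1/2·sR = -273/580

3/5 15/58 3/5 -273/580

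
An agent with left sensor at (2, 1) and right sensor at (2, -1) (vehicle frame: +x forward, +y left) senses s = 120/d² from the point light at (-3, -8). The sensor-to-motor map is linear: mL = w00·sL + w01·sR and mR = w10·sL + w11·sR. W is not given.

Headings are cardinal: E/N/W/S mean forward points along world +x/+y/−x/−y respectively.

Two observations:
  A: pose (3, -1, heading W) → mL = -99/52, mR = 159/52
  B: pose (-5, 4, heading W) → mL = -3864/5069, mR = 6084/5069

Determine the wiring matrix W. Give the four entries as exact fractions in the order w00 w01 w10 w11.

-1/2 -1/2 1 1/2

obs A: pose=(3,-1,W) → sL=30/13, sR=3/2, mL=-99/52, mR=159/52
obs B: pose=(-5,4,W) → sL=120/137, sR=24/37, mL=-3864/5069, mR=6084/5069
sensor matrix S = [[30/13, 3/2], [120/137, 24/37]]; det S = 12060/65897
solve [mL_A; mL_B] = S·[w00; w01] and [mR_A; mR_B] = S·[w10; w11]:
  w00 = -1/2, w01 = -1/2, w10 = 1, w11 = 1/2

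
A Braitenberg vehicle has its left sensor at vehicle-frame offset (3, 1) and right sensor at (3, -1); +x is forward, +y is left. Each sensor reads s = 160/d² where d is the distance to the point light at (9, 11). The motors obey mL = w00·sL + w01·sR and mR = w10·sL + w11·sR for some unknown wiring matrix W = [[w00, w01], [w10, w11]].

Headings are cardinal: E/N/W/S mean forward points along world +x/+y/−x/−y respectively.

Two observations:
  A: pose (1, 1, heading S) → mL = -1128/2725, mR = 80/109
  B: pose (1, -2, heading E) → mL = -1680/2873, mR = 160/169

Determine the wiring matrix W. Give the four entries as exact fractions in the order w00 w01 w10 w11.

obs A: pose=(1,1,S) → sL=80/109, sR=16/25, mL=-1128/2725, mR=80/109
obs B: pose=(1,-2,E) → sL=160/169, sR=160/221, mL=-1680/2873, mR=160/169
sensor matrix S = [[80/109, 16/25], [160/169, 160/221]]; det S = -116736/1565785
solve [mL_A; mL_B] = S·[w00; w01] and [mR_A; mR_B] = S·[w10; w11]:
  w00 = -1, w01 = 1/2, w10 = 1, w11 = 0

-1 1/2 1 0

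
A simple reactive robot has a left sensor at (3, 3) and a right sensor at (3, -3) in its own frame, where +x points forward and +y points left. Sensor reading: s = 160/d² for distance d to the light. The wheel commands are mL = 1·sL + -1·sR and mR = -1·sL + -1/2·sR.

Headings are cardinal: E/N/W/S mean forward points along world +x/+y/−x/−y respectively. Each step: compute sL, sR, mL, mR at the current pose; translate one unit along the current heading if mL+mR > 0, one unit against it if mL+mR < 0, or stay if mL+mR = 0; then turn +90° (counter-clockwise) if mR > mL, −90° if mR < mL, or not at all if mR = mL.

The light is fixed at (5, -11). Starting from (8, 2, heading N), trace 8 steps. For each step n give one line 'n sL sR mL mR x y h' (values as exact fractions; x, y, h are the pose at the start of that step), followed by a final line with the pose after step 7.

0 5/8 40/73 45/584 -525/584 8 2 N
1 160/261 160/117 -2560/3393 -4400/3393 8 1 E
2 80/53 80/41 -960/2173 -5400/2173 7 1 S
3 160/101 160/257 24960/25957 -49200/25957 7 2 W
4 5/8 40/73 45/584 -525/584 8 2 N
5 160/261 160/117 -2560/3393 -4400/3393 8 1 E
6 80/53 80/41 -960/2173 -5400/2173 7 1 S
7 160/101 160/257 24960/25957 -49200/25957 7 2 W
final 8 2 N

n=0: pose=(8,2,N); sL=5/8, sR=40/73; mL=45/584, mR=-525/584; mL+mR=-60/73 → advance -1; mR−mL=-285/292 → turn -1·90°
n=1: pose=(8,1,E); sL=160/261, sR=160/117; mL=-2560/3393, mR=-4400/3393; mL+mR=-80/39 → advance -1; mR−mL=-1840/3393 → turn -1·90°
n=2: pose=(7,1,S); sL=80/53, sR=80/41; mL=-960/2173, mR=-5400/2173; mL+mR=-120/41 → advance -1; mR−mL=-4440/2173 → turn -1·90°
n=3: pose=(7,2,W); sL=160/101, sR=160/257; mL=24960/25957, mR=-49200/25957; mL+mR=-240/257 → advance -1; mR−mL=-74160/25957 → turn -1·90°
n=4: pose=(8,2,N); sL=5/8, sR=40/73; mL=45/584, mR=-525/584; mL+mR=-60/73 → advance -1; mR−mL=-285/292 → turn -1·90°
n=5: pose=(8,1,E); sL=160/261, sR=160/117; mL=-2560/3393, mR=-4400/3393; mL+mR=-80/39 → advance -1; mR−mL=-1840/3393 → turn -1·90°
n=6: pose=(7,1,S); sL=80/53, sR=80/41; mL=-960/2173, mR=-5400/2173; mL+mR=-120/41 → advance -1; mR−mL=-4440/2173 → turn -1·90°
n=7: pose=(7,2,W); sL=160/101, sR=160/257; mL=24960/25957, mR=-49200/25957; mL+mR=-240/257 → advance -1; mR−mL=-74160/25957 → turn -1·90°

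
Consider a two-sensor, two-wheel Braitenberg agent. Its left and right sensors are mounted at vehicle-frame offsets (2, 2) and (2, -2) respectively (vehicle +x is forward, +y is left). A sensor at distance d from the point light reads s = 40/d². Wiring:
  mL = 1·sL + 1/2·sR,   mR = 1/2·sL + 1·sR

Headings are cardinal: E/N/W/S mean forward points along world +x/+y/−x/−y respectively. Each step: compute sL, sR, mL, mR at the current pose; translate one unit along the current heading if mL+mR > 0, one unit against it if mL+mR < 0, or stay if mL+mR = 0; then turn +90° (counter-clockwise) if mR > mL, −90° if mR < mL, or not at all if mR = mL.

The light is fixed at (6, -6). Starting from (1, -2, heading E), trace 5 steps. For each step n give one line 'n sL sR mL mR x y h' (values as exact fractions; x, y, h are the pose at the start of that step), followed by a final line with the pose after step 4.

n=0: pose=(1,-2,E); sL=8/9, sR=40/13; mL=284/117, mR=412/117; mL+mR=232/39 → advance +1; mR−mL=128/117 → turn +1·90°
n=1: pose=(2,-2,N); sL=5/9, sR=1; mL=19/18, mR=23/18; mL+mR=7/3 → advance +1; mR−mL=2/9 → turn +1·90°
n=2: pose=(2,-1,W); sL=8/9, sR=8/17; mL=172/153, mR=140/153; mL+mR=104/51 → advance +1; mR−mL=-32/153 → turn -1·90°
n=3: pose=(1,-1,N); sL=20/49, sR=20/29; mL=1070/1421, mR=1270/1421; mL+mR=2340/1421 → advance +1; mR−mL=200/1421 → turn +1·90°
n=4: pose=(1,0,W); sL=8/13, sR=40/113; mL=1164/1469, mR=972/1469; mL+mR=2136/1469 → advance +1; mR−mL=-192/1469 → turn -1·90°

0 8/9 40/13 284/117 412/117 1 -2 E
1 5/9 1 19/18 23/18 2 -2 N
2 8/9 8/17 172/153 140/153 2 -1 W
3 20/49 20/29 1070/1421 1270/1421 1 -1 N
4 8/13 40/113 1164/1469 972/1469 1 0 W
final 0 0 N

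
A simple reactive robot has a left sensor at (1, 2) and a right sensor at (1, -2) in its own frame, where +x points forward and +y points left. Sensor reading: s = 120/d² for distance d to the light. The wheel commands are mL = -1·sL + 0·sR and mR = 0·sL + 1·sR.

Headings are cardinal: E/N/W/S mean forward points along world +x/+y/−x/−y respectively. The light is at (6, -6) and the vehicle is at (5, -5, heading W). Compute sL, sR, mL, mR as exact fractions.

24 120/13 -24 120/13

left sensor world pos  = (4, -7); dL² = 5
right sensor world pos = (4, -3); dR² = 13
sL = 120/5 = 24
sR = 120/13 = 120/13
mL = -1·sL + 0·sR = -24
mR = 0·sL + 1·sR = 120/13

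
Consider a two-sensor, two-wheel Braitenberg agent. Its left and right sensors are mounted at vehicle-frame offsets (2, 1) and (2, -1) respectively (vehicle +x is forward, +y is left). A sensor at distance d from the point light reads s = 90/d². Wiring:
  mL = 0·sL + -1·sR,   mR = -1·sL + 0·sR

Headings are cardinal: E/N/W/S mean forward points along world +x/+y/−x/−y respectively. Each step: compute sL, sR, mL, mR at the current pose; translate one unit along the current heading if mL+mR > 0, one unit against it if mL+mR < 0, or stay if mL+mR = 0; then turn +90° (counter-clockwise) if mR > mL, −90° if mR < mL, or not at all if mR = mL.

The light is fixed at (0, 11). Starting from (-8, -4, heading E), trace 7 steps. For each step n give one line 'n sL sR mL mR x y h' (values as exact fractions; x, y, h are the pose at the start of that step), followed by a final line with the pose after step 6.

n=0: pose=(-8,-4,E); sL=45/116, sR=45/146; mL=-45/146, mR=-45/116; mL+mR=-5895/8468 → advance -1; mR−mL=-675/8468 → turn -1·90°
n=1: pose=(-9,-4,S); sL=90/353, sR=90/389; mL=-90/389, mR=-90/353; mL+mR=-66780/137317 → advance -1; mR−mL=-3240/137317 → turn -1·90°
n=2: pose=(-9,-3,W); sL=45/173, sR=9/29; mL=-9/29, mR=-45/173; mL+mR=-2862/5017 → advance -1; mR−mL=252/5017 → turn +1·90°
n=3: pose=(-8,-3,S); sL=18/61, sR=90/337; mL=-90/337, mR=-18/61; mL+mR=-11556/20557 → advance -1; mR−mL=-576/20557 → turn -1·90°
n=4: pose=(-8,-2,W); sL=45/148, sR=45/122; mL=-45/122, mR=-45/148; mL+mR=-6075/9028 → advance -1; mR−mL=585/9028 → turn +1·90°
n=5: pose=(-7,-2,S); sL=10/29, sR=90/289; mL=-90/289, mR=-10/29; mL+mR=-5500/8381 → advance -1; mR−mL=-280/8381 → turn -1·90°
n=6: pose=(-7,-1,W); sL=9/25, sR=45/101; mL=-45/101, mR=-9/25; mL+mR=-2034/2525 → advance -1; mR−mL=216/2525 → turn +1·90°

0 45/116 45/146 -45/146 -45/116 -8 -4 E
1 90/353 90/389 -90/389 -90/353 -9 -4 S
2 45/173 9/29 -9/29 -45/173 -9 -3 W
3 18/61 90/337 -90/337 -18/61 -8 -3 S
4 45/148 45/122 -45/122 -45/148 -8 -2 W
5 10/29 90/289 -90/289 -10/29 -7 -2 S
6 9/25 45/101 -45/101 -9/25 -7 -1 W
final -6 -1 S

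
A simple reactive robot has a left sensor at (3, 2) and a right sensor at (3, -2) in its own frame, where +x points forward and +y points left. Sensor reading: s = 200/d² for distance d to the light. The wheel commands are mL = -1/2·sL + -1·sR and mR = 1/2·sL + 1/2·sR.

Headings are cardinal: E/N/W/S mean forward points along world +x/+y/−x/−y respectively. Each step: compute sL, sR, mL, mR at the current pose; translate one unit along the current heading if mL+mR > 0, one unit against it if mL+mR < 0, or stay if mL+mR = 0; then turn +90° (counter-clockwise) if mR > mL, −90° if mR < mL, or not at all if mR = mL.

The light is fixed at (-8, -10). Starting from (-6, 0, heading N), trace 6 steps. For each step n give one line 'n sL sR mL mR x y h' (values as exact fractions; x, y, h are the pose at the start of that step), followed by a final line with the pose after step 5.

0 200/169 40/37 -10460/6253 7080/6253 -6 0 N
1 4 100/61 -222/61 172/61 -6 -1 W
2 200/61 200/37 -15900/2257 9800/2257 -5 -1 S
3 10/9 2 -23/9 14/9 -5 0 E
4 200/169 40/37 -10460/6253 7080/6253 -6 0 N
5 4 100/61 -222/61 172/61 -6 -1 W
final -5 -1 S

n=0: pose=(-6,0,N); sL=200/169, sR=40/37; mL=-10460/6253, mR=7080/6253; mL+mR=-20/37 → advance -1; mR−mL=17540/6253 → turn +1·90°
n=1: pose=(-6,-1,W); sL=4, sR=100/61; mL=-222/61, mR=172/61; mL+mR=-50/61 → advance -1; mR−mL=394/61 → turn +1·90°
n=2: pose=(-5,-1,S); sL=200/61, sR=200/37; mL=-15900/2257, mR=9800/2257; mL+mR=-100/37 → advance -1; mR−mL=25700/2257 → turn +1·90°
n=3: pose=(-5,0,E); sL=10/9, sR=2; mL=-23/9, mR=14/9; mL+mR=-1 → advance -1; mR−mL=37/9 → turn +1·90°
n=4: pose=(-6,0,N); sL=200/169, sR=40/37; mL=-10460/6253, mR=7080/6253; mL+mR=-20/37 → advance -1; mR−mL=17540/6253 → turn +1·90°
n=5: pose=(-6,-1,W); sL=4, sR=100/61; mL=-222/61, mR=172/61; mL+mR=-50/61 → advance -1; mR−mL=394/61 → turn +1·90°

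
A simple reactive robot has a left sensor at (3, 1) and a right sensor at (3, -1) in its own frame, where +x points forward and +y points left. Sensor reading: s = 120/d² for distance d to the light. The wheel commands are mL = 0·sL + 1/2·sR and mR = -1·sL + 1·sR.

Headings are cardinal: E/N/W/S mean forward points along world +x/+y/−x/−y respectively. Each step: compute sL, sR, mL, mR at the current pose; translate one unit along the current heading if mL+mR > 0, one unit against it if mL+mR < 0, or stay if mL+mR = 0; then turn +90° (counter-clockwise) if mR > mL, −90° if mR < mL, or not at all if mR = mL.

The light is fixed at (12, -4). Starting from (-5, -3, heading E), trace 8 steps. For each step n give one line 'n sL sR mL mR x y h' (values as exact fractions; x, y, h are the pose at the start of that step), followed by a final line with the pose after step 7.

n=0: pose=(-5,-3,E); sL=3/5, sR=30/49; mL=15/49, mR=3/245; mL+mR=78/245 → advance +1; mR−mL=-72/245 → turn -1·90°
n=1: pose=(-4,-3,S); sL=120/229, sR=120/293; mL=60/293, mR=-7680/67097; mL+mR=6060/67097 → advance +1; mR−mL=-21420/67097 → turn -1·90°
n=2: pose=(-4,-4,W); sL=60/181, sR=60/181; mL=30/181, mR=0; mL+mR=30/181 → advance +1; mR−mL=-30/181 → turn -1·90°
n=3: pose=(-5,-4,N); sL=40/111, sR=24/53; mL=12/53, mR=544/5883; mL+mR=1876/5883 → advance +1; mR−mL=-788/5883 → turn -1·90°
n=4: pose=(-5,-3,E); sL=3/5, sR=30/49; mL=15/49, mR=3/245; mL+mR=78/245 → advance +1; mR−mL=-72/245 → turn -1·90°
n=5: pose=(-4,-3,S); sL=120/229, sR=120/293; mL=60/293, mR=-7680/67097; mL+mR=6060/67097 → advance +1; mR−mL=-21420/67097 → turn -1·90°
n=6: pose=(-4,-4,W); sL=60/181, sR=60/181; mL=30/181, mR=0; mL+mR=30/181 → advance +1; mR−mL=-30/181 → turn -1·90°
n=7: pose=(-5,-4,N); sL=40/111, sR=24/53; mL=12/53, mR=544/5883; mL+mR=1876/5883 → advance +1; mR−mL=-788/5883 → turn -1·90°

0 3/5 30/49 15/49 3/245 -5 -3 E
1 120/229 120/293 60/293 -7680/67097 -4 -3 S
2 60/181 60/181 30/181 0 -4 -4 W
3 40/111 24/53 12/53 544/5883 -5 -4 N
4 3/5 30/49 15/49 3/245 -5 -3 E
5 120/229 120/293 60/293 -7680/67097 -4 -3 S
6 60/181 60/181 30/181 0 -4 -4 W
7 40/111 24/53 12/53 544/5883 -5 -4 N
final -5 -3 E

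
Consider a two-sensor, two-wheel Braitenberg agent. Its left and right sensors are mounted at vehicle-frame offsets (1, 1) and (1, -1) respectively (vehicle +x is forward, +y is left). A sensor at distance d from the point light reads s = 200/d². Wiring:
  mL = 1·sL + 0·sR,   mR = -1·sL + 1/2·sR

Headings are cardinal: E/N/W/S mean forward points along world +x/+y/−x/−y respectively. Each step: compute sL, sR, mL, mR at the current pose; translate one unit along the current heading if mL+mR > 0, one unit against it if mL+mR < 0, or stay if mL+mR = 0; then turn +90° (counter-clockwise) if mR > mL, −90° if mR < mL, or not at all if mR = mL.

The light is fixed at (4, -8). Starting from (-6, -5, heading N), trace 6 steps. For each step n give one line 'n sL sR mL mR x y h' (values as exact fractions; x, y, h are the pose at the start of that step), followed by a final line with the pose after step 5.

0 200/137 200/97 200/137 -5700/13289 -6 -5 N
1 100/53 20/9 100/53 -370/477 -6 -4 E
2 200/73 200/109 200/73 -14500/7957 -5 -4 S
3 25/13 50/29 25/13 -400/377 -5 -5 W
4 200/137 200/97 200/137 -5700/13289 -6 -5 N
5 100/53 20/9 100/53 -370/477 -6 -4 E
final -5 -4 S

n=0: pose=(-6,-5,N); sL=200/137, sR=200/97; mL=200/137, mR=-5700/13289; mL+mR=100/97 → advance +1; mR−mL=-25100/13289 → turn -1·90°
n=1: pose=(-6,-4,E); sL=100/53, sR=20/9; mL=100/53, mR=-370/477; mL+mR=10/9 → advance +1; mR−mL=-1270/477 → turn -1·90°
n=2: pose=(-5,-4,S); sL=200/73, sR=200/109; mL=200/73, mR=-14500/7957; mL+mR=100/109 → advance +1; mR−mL=-36300/7957 → turn -1·90°
n=3: pose=(-5,-5,W); sL=25/13, sR=50/29; mL=25/13, mR=-400/377; mL+mR=25/29 → advance +1; mR−mL=-1125/377 → turn -1·90°
n=4: pose=(-6,-5,N); sL=200/137, sR=200/97; mL=200/137, mR=-5700/13289; mL+mR=100/97 → advance +1; mR−mL=-25100/13289 → turn -1·90°
n=5: pose=(-6,-4,E); sL=100/53, sR=20/9; mL=100/53, mR=-370/477; mL+mR=10/9 → advance +1; mR−mL=-1270/477 → turn -1·90°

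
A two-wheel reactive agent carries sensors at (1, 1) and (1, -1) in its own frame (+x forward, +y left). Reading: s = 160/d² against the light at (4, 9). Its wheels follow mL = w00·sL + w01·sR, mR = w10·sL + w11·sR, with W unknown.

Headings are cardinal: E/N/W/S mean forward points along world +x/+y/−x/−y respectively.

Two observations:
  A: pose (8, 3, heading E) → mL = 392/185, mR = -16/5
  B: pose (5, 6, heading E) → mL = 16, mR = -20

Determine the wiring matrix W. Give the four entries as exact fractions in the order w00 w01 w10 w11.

obs A: pose=(8,3,E) → sL=16/5, sR=80/37, mL=392/185, mR=-16/5
obs B: pose=(5,6,E) → sL=20, sR=8, mL=16, mR=-20
sensor matrix S = [[16/5, 80/37], [20, 8]]; det S = -3264/185
solve [mL_A; mL_B] = S·[w00; w01] and [mR_A; mR_B] = S·[w10; w11]:
  w00 = 1, w01 = -1/2, w10 = -1, w11 = 0

1 -1/2 -1 0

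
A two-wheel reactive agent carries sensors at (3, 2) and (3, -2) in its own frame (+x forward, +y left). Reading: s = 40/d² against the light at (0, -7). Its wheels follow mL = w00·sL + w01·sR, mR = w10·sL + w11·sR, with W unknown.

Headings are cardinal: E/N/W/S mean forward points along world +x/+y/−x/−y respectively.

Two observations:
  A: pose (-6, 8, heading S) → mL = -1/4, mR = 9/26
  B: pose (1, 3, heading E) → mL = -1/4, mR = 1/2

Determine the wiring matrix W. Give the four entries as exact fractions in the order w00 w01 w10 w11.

-1 0 1 1/2

obs A: pose=(-6,8,S) → sL=1/4, sR=5/26, mL=-1/4, mR=9/26
obs B: pose=(1,3,E) → sL=1/4, sR=1/2, mL=-1/4, mR=1/2
sensor matrix S = [[1/4, 5/26], [1/4, 1/2]]; det S = 1/13
solve [mL_A; mL_B] = S·[w00; w01] and [mR_A; mR_B] = S·[w10; w11]:
  w00 = -1, w01 = 0, w10 = 1, w11 = 1/2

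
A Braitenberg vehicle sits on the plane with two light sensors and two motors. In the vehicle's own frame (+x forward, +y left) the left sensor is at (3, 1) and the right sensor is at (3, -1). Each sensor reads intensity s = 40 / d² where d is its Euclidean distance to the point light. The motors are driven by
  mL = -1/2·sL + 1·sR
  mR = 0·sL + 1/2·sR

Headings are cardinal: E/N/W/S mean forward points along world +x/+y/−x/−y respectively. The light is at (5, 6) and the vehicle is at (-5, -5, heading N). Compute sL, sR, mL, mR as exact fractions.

left sensor world pos  = (-6, -2); dL² = 185
right sensor world pos = (-4, -2); dR² = 145
sL = 40/185 = 8/37
sR = 40/145 = 8/29
mL = -1/2·sL + 1·sR = 180/1073
mR = 0·sL + 1/2·sR = 4/29

8/37 8/29 180/1073 4/29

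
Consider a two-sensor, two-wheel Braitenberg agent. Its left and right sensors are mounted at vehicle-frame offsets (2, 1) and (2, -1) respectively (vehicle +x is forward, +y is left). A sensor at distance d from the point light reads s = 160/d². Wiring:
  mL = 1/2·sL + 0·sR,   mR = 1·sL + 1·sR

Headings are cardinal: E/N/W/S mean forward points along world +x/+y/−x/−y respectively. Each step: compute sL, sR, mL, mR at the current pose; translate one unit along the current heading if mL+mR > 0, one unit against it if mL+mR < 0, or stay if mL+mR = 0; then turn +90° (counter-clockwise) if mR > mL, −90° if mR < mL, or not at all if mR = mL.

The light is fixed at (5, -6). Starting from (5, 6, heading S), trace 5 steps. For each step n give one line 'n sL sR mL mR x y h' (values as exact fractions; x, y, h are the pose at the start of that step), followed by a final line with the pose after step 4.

n=0: pose=(5,6,S); sL=160/101, sR=160/101; mL=80/101, mR=320/101; mL+mR=400/101 → advance +1; mR−mL=240/101 → turn +1·90°
n=1: pose=(5,5,E); sL=40/37, sR=20/13; mL=20/37, mR=1260/481; mL+mR=1520/481 → advance +1; mR−mL=1000/481 → turn +1·90°
n=2: pose=(6,5,N); sL=160/169, sR=160/173; mL=80/169, mR=54720/29237; mL+mR=68560/29237 → advance +1; mR−mL=40880/29237 → turn +1·90°
n=3: pose=(6,6,W); sL=80/61, sR=16/17; mL=40/61, mR=2336/1037; mL+mR=3016/1037 → advance +1; mR−mL=1656/1037 → turn +1·90°
n=4: pose=(5,6,S); sL=160/101, sR=160/101; mL=80/101, mR=320/101; mL+mR=400/101 → advance +1; mR−mL=240/101 → turn +1·90°

0 160/101 160/101 80/101 320/101 5 6 S
1 40/37 20/13 20/37 1260/481 5 5 E
2 160/169 160/173 80/169 54720/29237 6 5 N
3 80/61 16/17 40/61 2336/1037 6 6 W
4 160/101 160/101 80/101 320/101 5 6 S
final 5 5 E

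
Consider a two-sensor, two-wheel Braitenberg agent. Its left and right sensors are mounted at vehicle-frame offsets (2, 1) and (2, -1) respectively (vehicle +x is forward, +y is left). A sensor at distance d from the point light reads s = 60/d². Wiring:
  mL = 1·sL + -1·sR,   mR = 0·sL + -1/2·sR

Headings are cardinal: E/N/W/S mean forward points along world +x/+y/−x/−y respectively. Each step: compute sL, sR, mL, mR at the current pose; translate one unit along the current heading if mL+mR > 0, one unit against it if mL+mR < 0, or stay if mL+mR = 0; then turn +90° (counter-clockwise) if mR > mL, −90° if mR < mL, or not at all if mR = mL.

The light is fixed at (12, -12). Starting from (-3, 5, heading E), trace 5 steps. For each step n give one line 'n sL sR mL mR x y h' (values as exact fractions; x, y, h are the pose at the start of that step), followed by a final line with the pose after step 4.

n=0: pose=(-3,5,E); sL=60/493, sR=12/85; mL=-48/2465, mR=-6/85; mL+mR=-222/2465 → advance -1; mR−mL=-126/2465 → turn -1·90°
n=1: pose=(-4,5,S); sL=2/15, sR=30/257; mL=64/3855, mR=-15/257; mL+mR=-161/3855 → advance -1; mR−mL=-289/3855 → turn -1·90°
n=2: pose=(-4,6,W); sL=60/613, sR=12/137; mL=864/83981, mR=-6/137; mL+mR=-2814/83981 → advance -1; mR−mL=-4542/83981 → turn -1·90°
n=3: pose=(-3,6,N); sL=15/164, sR=15/149; mL=-225/24436, mR=-15/298; mL+mR=-1455/24436 → advance -1; mR−mL=-1005/24436 → turn -1·90°
n=4: pose=(-3,5,E); sL=60/493, sR=12/85; mL=-48/2465, mR=-6/85; mL+mR=-222/2465 → advance -1; mR−mL=-126/2465 → turn -1·90°

0 60/493 12/85 -48/2465 -6/85 -3 5 E
1 2/15 30/257 64/3855 -15/257 -4 5 S
2 60/613 12/137 864/83981 -6/137 -4 6 W
3 15/164 15/149 -225/24436 -15/298 -3 6 N
4 60/493 12/85 -48/2465 -6/85 -3 5 E
final -4 5 S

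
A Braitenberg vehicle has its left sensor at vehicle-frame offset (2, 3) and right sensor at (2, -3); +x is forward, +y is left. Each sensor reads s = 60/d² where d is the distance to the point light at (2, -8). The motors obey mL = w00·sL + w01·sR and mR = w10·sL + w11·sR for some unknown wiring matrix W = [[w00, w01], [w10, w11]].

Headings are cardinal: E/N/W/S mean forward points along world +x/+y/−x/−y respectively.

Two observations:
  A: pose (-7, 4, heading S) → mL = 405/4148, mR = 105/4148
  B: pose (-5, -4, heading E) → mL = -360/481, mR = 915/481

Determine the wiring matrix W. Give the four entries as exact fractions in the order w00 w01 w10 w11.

obs A: pose=(-7,4,S) → sL=15/34, sR=15/61, mL=405/4148, mR=105/4148
obs B: pose=(-5,-4,E) → sL=30/37, sR=30/13, mL=-360/481, mR=915/481
sensor matrix S = [[15/34, 15/61], [30/37, 30/13]]; det S = 408375/498797
solve [mL_A; mL_B] = S·[w00; w01] and [mR_A; mR_B] = S·[w10; w11]:
  w00 = 1/2, w01 = -1/2, w10 = -1/2, w11 = 1

1/2 -1/2 -1/2 1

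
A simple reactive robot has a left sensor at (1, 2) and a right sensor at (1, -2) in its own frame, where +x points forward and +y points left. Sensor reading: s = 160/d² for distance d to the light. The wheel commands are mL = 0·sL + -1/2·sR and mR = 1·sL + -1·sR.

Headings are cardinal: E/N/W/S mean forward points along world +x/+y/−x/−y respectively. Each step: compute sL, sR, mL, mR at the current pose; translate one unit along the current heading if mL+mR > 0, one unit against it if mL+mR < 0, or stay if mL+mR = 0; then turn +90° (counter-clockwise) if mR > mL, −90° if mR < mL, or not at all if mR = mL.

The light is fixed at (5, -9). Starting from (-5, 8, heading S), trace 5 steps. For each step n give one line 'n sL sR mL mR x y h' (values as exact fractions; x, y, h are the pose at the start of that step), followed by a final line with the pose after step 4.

n=0: pose=(-5,8,S); sL=1/2, sR=2/5; mL=-1/5, mR=1/10; mL+mR=-1/10 → advance -1; mR−mL=3/10 → turn +1·90°
n=1: pose=(-5,9,E); sL=160/481, sR=160/337; mL=-80/337, mR=-23040/162097; mL+mR=-61520/162097 → advance -1; mR−mL=15440/162097 → turn +1·90°
n=2: pose=(-6,9,N); sL=16/53, sR=80/221; mL=-40/221, mR=-704/11713; mL+mR=-2824/11713 → advance -1; mR−mL=1416/11713 → turn +1·90°
n=3: pose=(-6,8,W); sL=160/369, sR=32/101; mL=-16/101, mR=4352/37269; mL+mR=-1552/37269 → advance -1; mR−mL=10256/37269 → turn +1·90°
n=4: pose=(-5,8,S); sL=1/2, sR=2/5; mL=-1/5, mR=1/10; mL+mR=-1/10 → advance -1; mR−mL=3/10 → turn +1·90°

0 1/2 2/5 -1/5 1/10 -5 8 S
1 160/481 160/337 -80/337 -23040/162097 -5 9 E
2 16/53 80/221 -40/221 -704/11713 -6 9 N
3 160/369 32/101 -16/101 4352/37269 -6 8 W
4 1/2 2/5 -1/5 1/10 -5 8 S
final -5 9 E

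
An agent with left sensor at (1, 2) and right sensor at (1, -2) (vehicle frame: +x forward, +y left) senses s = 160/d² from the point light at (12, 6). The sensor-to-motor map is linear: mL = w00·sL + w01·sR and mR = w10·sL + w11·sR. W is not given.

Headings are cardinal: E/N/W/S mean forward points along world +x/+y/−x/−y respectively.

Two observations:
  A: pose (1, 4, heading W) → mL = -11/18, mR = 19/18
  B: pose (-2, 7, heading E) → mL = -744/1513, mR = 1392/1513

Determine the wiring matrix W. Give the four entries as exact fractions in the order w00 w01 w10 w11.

1/2 -1 1/2 1/2

obs A: pose=(1,4,W) → sL=1, sR=10/9, mL=-11/18, mR=19/18
obs B: pose=(-2,7,E) → sL=80/89, sR=16/17, mL=-744/1513, mR=1392/1513
sensor matrix S = [[1, 10/9], [80/89, 16/17]]; det S = -784/13617
solve [mL_A; mL_B] = S·[w00; w01] and [mR_A; mR_B] = S·[w10; w11]:
  w00 = 1/2, w01 = -1, w10 = 1/2, w11 = 1/2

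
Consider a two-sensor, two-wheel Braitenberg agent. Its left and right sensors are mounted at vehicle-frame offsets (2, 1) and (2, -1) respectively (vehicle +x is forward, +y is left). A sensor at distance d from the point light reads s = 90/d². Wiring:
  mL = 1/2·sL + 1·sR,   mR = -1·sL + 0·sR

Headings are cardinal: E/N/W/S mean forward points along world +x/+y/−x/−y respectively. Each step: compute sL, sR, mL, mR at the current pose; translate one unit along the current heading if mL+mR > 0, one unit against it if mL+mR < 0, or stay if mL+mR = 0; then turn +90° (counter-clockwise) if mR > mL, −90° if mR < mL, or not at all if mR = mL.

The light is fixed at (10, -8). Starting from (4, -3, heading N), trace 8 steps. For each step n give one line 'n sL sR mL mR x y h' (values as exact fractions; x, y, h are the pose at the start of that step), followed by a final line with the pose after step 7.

0 45/49 45/37 6075/3626 -45/49 4 -3 N
1 18/13 90/41 1539/533 -18/13 4 -2 E
2 45/16 45/26 1305/416 -45/16 5 -2 S
3 18/13 18/17 387/221 -18/13 5 -3 W
4 45/49 45/37 6075/3626 -45/49 4 -3 N
5 18/13 90/41 1539/533 -18/13 4 -2 E
6 45/16 45/26 1305/416 -45/16 5 -2 S
7 18/13 18/17 387/221 -18/13 5 -3 W
final 4 -3 N

n=0: pose=(4,-3,N); sL=45/49, sR=45/37; mL=6075/3626, mR=-45/49; mL+mR=2745/3626 → advance +1; mR−mL=-9405/3626 → turn -1·90°
n=1: pose=(4,-2,E); sL=18/13, sR=90/41; mL=1539/533, mR=-18/13; mL+mR=801/533 → advance +1; mR−mL=-2277/533 → turn -1·90°
n=2: pose=(5,-2,S); sL=45/16, sR=45/26; mL=1305/416, mR=-45/16; mL+mR=135/416 → advance +1; mR−mL=-2475/416 → turn -1·90°
n=3: pose=(5,-3,W); sL=18/13, sR=18/17; mL=387/221, mR=-18/13; mL+mR=81/221 → advance +1; mR−mL=-693/221 → turn -1·90°
n=4: pose=(4,-3,N); sL=45/49, sR=45/37; mL=6075/3626, mR=-45/49; mL+mR=2745/3626 → advance +1; mR−mL=-9405/3626 → turn -1·90°
n=5: pose=(4,-2,E); sL=18/13, sR=90/41; mL=1539/533, mR=-18/13; mL+mR=801/533 → advance +1; mR−mL=-2277/533 → turn -1·90°
n=6: pose=(5,-2,S); sL=45/16, sR=45/26; mL=1305/416, mR=-45/16; mL+mR=135/416 → advance +1; mR−mL=-2475/416 → turn -1·90°
n=7: pose=(5,-3,W); sL=18/13, sR=18/17; mL=387/221, mR=-18/13; mL+mR=81/221 → advance +1; mR−mL=-693/221 → turn -1·90°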